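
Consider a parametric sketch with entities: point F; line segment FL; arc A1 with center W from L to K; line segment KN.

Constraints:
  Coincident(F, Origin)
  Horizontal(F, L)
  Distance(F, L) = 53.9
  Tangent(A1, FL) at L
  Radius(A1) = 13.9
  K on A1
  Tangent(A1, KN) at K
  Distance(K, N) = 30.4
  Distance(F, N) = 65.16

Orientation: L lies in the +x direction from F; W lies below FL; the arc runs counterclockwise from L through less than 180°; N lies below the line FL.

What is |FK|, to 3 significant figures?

43.5

Checks: |WK| = 13.90 ✓; ∠(WK, KN) = 90.00° ✓; |KN| = 30.40 ✓; |FN| = 65.16 ✓.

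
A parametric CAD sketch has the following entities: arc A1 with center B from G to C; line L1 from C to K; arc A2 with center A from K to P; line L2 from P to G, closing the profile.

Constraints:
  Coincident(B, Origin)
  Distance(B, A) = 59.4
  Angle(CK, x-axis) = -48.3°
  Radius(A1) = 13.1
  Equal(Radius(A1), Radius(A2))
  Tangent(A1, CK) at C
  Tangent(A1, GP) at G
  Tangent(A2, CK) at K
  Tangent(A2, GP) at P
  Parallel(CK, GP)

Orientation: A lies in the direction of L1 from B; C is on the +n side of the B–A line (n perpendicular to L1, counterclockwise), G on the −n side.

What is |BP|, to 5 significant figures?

60.827

Tangency of A1 to both parallel lines with radius 13.1 puts C and G at B ± 13.1·n: C = (9.7810, 8.7145), G = (-9.7810, -8.7145). Equal radii place K and P the same way about A: K = A + 13.1·n = (49.296, -35.636), P = A − 13.1·n = (29.734, -53.065). Then |BP| = |P − B| = 60.827.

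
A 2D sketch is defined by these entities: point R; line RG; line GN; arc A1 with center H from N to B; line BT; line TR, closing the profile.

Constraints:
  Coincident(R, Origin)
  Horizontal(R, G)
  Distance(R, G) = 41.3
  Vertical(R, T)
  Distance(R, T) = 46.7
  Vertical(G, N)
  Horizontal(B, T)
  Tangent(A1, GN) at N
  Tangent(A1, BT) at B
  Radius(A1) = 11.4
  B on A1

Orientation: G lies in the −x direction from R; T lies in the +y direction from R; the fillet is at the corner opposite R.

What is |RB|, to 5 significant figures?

55.452

R is at the origin; RG is horizontal with |RG| = 41.3 and G on the −x side, so G = (-41.300, 0.0000). RT is vertical with |RT| = 46.7 and T on the +y side, so T = (0.0000, 46.700). The virtual corner opposite R is at (-41.300, 46.700). A1 meets GN tangentially, so HN is at right angles to GN and tangency of A1 to BT means the radius HB is perpendicular to BT, with radius 11.4, so the center H sits 11.4 in from both sides at H = (-29.900, 35.300). That places the tangent points at N = (-41.300, 35.300) on GN and B = (-29.900, 46.700) on BT. Then |RB| = |B − R| = 55.452.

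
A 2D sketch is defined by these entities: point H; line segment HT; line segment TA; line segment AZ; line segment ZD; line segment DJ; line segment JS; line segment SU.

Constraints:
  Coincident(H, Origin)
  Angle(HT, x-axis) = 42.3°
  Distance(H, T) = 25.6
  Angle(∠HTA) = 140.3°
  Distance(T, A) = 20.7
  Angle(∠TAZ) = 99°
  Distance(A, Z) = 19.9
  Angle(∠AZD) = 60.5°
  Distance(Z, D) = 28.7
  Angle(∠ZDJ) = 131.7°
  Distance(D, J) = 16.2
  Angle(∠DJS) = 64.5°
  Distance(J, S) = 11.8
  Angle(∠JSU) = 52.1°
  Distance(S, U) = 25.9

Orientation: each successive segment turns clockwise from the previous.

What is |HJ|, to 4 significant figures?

24.36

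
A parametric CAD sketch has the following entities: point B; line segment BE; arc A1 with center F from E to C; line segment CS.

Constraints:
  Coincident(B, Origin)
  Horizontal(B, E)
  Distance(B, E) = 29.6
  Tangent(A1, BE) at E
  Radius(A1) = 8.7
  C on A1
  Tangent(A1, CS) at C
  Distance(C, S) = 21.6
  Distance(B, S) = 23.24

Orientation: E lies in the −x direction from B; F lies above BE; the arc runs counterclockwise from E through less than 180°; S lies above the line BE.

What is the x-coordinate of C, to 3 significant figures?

-22.6

B is at the origin; B and E share the same y with |BE| = 29.6 and E on the −x side, so E = (-29.6, 0.00). Since A1 is tangent to BE there, FE ⟂ BE, so F = E + (0, 8.7) = (-29.6, 8.70). Since FC ⟂ CS (tangency), |FS| = √(8.7² + 21.6²) = 23.3 regardless of where C sits on A1. So S lies on both circle(B, 23.24) and circle(F, 23.3); the above-BE intersection is S = (-9.86, 21.0). C is the foot of the tangent from S: C = (-22.6, 3.58).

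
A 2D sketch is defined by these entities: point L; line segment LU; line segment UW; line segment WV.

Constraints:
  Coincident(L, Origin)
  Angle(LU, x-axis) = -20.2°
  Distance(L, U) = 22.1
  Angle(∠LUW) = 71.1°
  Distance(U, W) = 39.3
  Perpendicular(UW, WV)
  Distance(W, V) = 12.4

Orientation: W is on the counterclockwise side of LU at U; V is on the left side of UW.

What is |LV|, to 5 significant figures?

33.249

L is at the origin; LU runs at -20.2° with length 22.1, so U = 22.1·(cos -20.2°, sin -20.2°) = (20.741, -7.6311). ∠LUW = 71.1°, so UW runs at -20.2° + (180° − 71.1°) = 88.700° from the x-axis; with |UW| = 39.3, W = U + 39.3·(cos 88.700°, sin 88.700°) = (21.632, 31.659). UW ⟂ WV; with |WV| = 12.4 on the left of UW, V = W + 12.4·(-0.99974, 0.022687) = (9.2355, 31.940). Then |LV| = |V − L| = 33.249.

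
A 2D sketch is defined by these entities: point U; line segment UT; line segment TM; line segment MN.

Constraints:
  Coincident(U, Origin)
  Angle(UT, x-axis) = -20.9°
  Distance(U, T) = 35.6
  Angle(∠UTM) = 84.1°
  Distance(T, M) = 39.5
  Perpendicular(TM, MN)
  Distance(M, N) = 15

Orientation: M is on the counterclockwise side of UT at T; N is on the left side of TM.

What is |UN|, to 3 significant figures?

41.2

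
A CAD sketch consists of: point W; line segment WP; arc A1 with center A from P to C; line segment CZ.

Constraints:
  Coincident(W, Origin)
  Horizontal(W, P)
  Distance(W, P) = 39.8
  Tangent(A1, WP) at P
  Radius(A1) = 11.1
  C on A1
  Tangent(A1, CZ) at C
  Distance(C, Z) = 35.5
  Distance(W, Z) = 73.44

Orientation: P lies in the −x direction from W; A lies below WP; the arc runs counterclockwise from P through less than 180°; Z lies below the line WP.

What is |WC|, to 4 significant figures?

51.14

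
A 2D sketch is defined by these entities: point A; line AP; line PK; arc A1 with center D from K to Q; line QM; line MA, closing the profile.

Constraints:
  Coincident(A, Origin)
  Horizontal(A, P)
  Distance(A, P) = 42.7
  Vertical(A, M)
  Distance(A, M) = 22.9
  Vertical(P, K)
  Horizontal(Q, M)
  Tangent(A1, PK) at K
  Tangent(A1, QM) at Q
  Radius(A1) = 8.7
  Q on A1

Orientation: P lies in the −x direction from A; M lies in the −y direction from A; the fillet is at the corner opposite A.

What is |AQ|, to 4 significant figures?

40.99

A is at the origin; A and P share the same y with |AP| = 42.7 and P on the −x side, so P = (-42.70, 0.000). A and M share the same x with |AM| = 22.9 and M on the −y side, so M = (0.000, -22.90). The virtual corner opposite A is at (-42.70, -22.90). A1 meets PK tangentially, so DK is at right angles to PK and since A1 is tangent to QM there, DQ ⟂ QM, with radius 8.7, so the center D sits 8.7 in from both sides at D = (-34.00, -14.20). That places the tangent points at K = (-42.70, -14.20) on PK and Q = (-34.00, -22.90) on QM. Then |AQ| = |Q − A| = 40.99.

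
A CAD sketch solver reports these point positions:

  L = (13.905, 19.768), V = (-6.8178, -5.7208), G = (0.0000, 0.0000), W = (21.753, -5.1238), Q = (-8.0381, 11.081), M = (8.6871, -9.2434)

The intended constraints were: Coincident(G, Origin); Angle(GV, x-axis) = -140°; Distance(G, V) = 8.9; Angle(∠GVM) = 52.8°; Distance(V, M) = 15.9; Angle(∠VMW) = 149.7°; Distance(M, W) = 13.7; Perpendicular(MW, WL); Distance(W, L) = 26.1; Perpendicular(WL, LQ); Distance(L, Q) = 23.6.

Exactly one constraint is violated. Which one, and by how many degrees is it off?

Perpendicular(WL, LQ) — off by 4.10°.

G = (0.00, 0.00) ✓; GV at -140.0° ✓; |GV| = 8.900 ✓; ∠GVM = 52.80° ✓; |VM| = 15.90 ✓; ∠VMW = 149.7° ✓; |MW| = 13.70 ✓; ∠(MW, WL) = 90.00° ✓; |WL| = 26.10 ✓; ∠(WL, LQ) = 94.10° ✗; |LQ| = 23.60 ✓.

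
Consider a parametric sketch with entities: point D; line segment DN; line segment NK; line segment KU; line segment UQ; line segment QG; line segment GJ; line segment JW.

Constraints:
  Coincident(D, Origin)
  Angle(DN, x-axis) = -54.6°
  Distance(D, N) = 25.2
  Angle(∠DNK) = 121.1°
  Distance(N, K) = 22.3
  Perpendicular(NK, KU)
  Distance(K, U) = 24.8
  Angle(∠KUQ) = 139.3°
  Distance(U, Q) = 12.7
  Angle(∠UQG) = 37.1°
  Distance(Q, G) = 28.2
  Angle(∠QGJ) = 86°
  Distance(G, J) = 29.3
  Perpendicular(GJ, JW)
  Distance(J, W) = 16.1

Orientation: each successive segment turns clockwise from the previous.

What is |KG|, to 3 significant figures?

9.05

D is at the origin; DN runs at -54.6° with length 25.2, so N = (14.6, -20.5). ∠DNK = 121.1° gives NK at -114° from the x-axis; with |NK| = 22.3, K = (5.71, -41.0). The perpendicularity gives KU at right angles to NK, so KU runs at 156°; with |KU| = 24.8, U = (-17.0, -31.1). ∠KUQ = 139.3° gives UQ at 116° from the x-axis; with |UQ| = 12.7, Q = (-22.6, -19.7). ∠UQG = 37.1° gives QG at -27.1° from the x-axis; with |QG| = 28.2, G = (2.54, -32.5). Then |KG| = |G − K| = 9.05.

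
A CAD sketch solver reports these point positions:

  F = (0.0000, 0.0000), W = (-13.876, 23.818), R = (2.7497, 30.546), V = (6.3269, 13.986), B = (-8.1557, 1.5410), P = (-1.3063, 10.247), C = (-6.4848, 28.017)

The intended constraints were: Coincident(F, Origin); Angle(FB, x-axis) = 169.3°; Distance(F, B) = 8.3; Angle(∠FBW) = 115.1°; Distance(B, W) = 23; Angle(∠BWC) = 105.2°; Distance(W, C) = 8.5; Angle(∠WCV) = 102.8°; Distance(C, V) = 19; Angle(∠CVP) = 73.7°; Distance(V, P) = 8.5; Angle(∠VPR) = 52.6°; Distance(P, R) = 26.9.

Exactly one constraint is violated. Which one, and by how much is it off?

Distance(P, R) = 26.9 — off by 6.20.

F = (0.00, 0.00) ✓; FB at 169.3° ✓; |FB| = 8.300 ✓; ∠FBW = 115.1° ✓; |BW| = 23.00 ✓; ∠BWC = 105.2° ✓; |WC| = 8.501 ✓; ∠WCV = 102.8° ✓; |CV| = 19.00 ✓; ∠CVP = 73.70° ✓; |VP| = 8.500 ✓; ∠VPR = 52.60° ✓; |PR| = 20.70 ✗.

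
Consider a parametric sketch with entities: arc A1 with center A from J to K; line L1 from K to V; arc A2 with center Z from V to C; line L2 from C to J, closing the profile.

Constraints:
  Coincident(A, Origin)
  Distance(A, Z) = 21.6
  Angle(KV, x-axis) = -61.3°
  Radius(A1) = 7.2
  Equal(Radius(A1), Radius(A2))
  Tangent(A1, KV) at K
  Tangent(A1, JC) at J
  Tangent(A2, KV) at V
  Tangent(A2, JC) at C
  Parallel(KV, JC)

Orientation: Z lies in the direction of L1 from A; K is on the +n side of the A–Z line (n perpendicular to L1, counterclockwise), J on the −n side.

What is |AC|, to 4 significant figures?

22.77

The slot axis is L1's direction at -61.3°, so u = (cos -61.3°, sin -61.3°) = (0.4802, -0.8771) and n = (−sin -61.3°, cos -61.3°) = (0.8771, 0.4802). A is at the origin and Z lies 21.6 along u from A, so Z = 21.6·u = (10.37, -18.95). Tangency of A1 to both parallel lines with radius 7.2 puts K and J at A ± 7.2·n: K = (6.315, 3.458), J = (-6.315, -3.458). Equal radii place V and C the same way about Z: V = Z + 7.2·n = (16.69, -15.49), C = Z − 7.2·n = (4.057, -22.40). Then |AC| = |C − A| = 22.77.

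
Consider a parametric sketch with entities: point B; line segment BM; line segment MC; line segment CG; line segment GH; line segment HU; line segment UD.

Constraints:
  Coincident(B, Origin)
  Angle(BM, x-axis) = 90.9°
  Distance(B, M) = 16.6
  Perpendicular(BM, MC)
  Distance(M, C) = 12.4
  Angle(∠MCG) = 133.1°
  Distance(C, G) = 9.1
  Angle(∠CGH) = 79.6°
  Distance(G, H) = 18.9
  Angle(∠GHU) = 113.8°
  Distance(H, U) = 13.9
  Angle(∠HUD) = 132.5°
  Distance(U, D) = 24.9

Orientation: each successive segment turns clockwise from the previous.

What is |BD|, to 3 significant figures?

34.5

B is at the origin; BM runs at 90.9° with length 16.6, so M = (-0.261, 16.6). BM ⟂ MC, so MC runs at 0.900°; with |MC| = 12.4, C = (12.1, 16.8). ∠MCG = 133.1° gives CG at -46.0° from the x-axis; with |CG| = 9.1, G = (18.5, 10.2). ∠CGH = 79.6° gives GH at -146° from the x-axis; with |GH| = 18.9, H = (2.72, -0.212). ∠GHU = 113.8° gives HU at 147° from the x-axis; with |HU| = 13.9, U = (-8.99, 7.28). ∠HUD = 132.5° gives UD at 99.9° from the x-axis; with |UD| = 24.9, D = (-13.3, 31.8). Then |BD| = |D − B| = 34.5.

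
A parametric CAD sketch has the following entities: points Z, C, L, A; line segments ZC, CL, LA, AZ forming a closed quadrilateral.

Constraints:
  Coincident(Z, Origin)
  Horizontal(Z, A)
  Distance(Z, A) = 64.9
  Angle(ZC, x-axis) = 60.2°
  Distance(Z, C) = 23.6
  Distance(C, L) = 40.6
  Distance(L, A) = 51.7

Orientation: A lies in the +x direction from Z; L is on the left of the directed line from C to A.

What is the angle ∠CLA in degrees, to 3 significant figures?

75.2°

Z is at the origin; Z and A share the same y with |ZA| = 64.9 and A in +x, so A = (64.9, 0). ZC runs at 60.2° with |ZC| = 23.6, so C = (11.7, 20.5). L is determined by |CL| = 40.6 and |LA| = 51.7 together: it lies at the intersection of circle(C, 40.6) and circle(A, 51.7). With |CA| = 57.0, the foot of the radical line on CA is 19.5 from C and the perpendicular offset is √(40.6² − 19.5²) = 35.6. Taking the left-of-CA solution: L = (42.7, 46.7).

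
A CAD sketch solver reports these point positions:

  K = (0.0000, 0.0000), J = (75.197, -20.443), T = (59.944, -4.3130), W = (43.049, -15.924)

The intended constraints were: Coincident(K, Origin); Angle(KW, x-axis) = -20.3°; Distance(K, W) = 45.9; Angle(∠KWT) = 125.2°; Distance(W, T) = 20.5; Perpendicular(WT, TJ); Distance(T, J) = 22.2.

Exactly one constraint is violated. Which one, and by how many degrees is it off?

Perpendicular(WT, TJ) — off by 8.90°.

K = (0.00, 0.00) ✓; KW at -20.30° ✓; |KW| = 45.90 ✓; ∠KWT = 125.2° ✓; |WT| = 20.50 ✓; ∠(WT, TJ) = 81.10° ✗; |TJ| = 22.20 ✓.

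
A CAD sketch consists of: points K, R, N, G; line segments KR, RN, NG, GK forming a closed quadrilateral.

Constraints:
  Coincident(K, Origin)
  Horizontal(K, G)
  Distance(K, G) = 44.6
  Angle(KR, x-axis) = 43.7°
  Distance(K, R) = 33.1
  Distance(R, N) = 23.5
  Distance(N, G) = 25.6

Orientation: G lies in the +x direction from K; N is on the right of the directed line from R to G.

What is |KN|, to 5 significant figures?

19.001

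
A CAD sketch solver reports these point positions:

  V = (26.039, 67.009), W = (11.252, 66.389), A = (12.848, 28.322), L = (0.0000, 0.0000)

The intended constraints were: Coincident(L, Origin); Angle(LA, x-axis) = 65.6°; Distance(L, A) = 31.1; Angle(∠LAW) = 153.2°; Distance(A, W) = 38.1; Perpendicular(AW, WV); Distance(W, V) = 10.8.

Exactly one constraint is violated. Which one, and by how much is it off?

Distance(W, V) = 10.8 — off by 4.00.

L = (0.00, 0.00) ✓; LA at 65.60° ✓; |LA| = 31.10 ✓; ∠LAW = 153.2° ✓; |AW| = 38.10 ✓; ∠(AW, WV) = 90.00° ✓; |WV| = 14.80 ✗.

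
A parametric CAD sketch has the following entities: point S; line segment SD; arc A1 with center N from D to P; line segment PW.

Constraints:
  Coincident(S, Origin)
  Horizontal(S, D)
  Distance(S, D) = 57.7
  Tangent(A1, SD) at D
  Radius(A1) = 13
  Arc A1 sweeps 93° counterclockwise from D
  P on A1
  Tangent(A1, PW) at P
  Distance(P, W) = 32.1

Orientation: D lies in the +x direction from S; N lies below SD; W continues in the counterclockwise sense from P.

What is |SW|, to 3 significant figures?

65.2

S is at the origin; S and D share the same y with |SD| = 57.7 and D on the +x side, so D = (57.7, 0.00). The tangent condition forces ND to be normal to SD, so N = D + (0, -13) = (57.7, -13.0). On A1, D sits at bearing 90° from N; a 93° counterclockwise sweep puts P at bearing 183°, so P = N + 13.0·(cos 183°, sin 183°) = (44.7, -13.7). Since A1 is tangent to PW there, NP ⟂ PW, so PW runs along (−sin 183°, cos 183°); with |PW| = 32.1, W = (46.4, -45.7). Then |SW| = |W − S| = 65.2.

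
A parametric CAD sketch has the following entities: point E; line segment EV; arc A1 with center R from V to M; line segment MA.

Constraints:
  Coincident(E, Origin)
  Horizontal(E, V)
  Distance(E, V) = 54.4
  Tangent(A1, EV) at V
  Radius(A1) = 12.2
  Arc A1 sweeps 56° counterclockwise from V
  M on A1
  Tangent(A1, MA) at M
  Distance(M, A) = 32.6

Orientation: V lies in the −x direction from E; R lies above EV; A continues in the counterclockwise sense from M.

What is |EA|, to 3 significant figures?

41.6

On A1, V sits at bearing -90° from R; a 56° counterclockwise sweep puts M at bearing -34°, so M = R + 12.2·(cos -34°, sin -34°) = (-44.3, 5.38). A1 meets MA tangentially, so RM is at right angles to MA, so MA runs along (−sin -34°, cos -34°); with |MA| = 32.6, A = (-26.1, 32.4). Then |EA| = |A − E| = 41.6.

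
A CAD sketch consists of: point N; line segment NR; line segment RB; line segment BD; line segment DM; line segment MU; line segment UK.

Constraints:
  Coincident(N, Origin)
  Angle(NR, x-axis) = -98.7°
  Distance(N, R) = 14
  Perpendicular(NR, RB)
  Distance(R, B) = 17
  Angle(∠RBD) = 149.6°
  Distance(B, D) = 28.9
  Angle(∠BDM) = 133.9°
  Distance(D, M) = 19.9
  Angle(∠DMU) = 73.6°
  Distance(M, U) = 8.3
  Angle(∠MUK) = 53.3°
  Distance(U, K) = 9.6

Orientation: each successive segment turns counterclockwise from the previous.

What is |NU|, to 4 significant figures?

42.99

N is at the origin; NR runs at -98.7° with length 14.0, so R = (-2.118, -13.84). NR ⟂ RB, so RB runs at -8.700°; with |RB| = 17.0, B = (14.69, -16.41). ∠RBD = 149.6° gives BD at 21.70° from the x-axis; with |BD| = 28.9, D = (41.54, -5.725). ∠BDM = 133.9° gives DM at 67.80° from the x-axis; with |DM| = 19.9, M = (49.06, 12.70). ∠DMU = 73.6° gives MU at 174.2° from the x-axis; with |MU| = 8.3, U = (40.80, 13.54). Then |NU| = |U − N| = 42.99.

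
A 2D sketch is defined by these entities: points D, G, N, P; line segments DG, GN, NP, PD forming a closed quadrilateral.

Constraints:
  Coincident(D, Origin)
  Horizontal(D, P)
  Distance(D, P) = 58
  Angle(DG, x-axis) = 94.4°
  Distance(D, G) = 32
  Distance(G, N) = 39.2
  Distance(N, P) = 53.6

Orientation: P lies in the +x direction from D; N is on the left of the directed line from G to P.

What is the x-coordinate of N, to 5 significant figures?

33.446

D is at the origin; DP is horizontal with |DP| = 58.0 and P in +x, so P = (58.0, 0). DG runs at 94.4° with |DG| = 32.0, so G = (-2.4550, 31.906). N is determined by |GN| = 39.2 and |NP| = 53.6 together: it lies at the intersection of circle(G, 39.2) and circle(P, 53.6). With |GP| = 68.358, the foot of the radical line on GP is 24.404 from G and the perpendicular offset is √(39.2² − 24.404²) = 30.677. Taking the left-of-GP solution: N = (33.446, 47.645).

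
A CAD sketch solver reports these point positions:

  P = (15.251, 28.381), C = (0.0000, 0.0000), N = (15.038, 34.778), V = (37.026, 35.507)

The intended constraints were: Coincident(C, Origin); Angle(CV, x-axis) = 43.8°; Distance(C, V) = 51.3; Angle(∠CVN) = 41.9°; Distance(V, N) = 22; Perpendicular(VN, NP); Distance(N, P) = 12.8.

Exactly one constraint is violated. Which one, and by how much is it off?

Distance(N, P) = 12.8 — off by 6.40.

C = (0.00, 0.00) ✓; CV at 43.80° ✓; |CV| = 51.30 ✓; ∠CVN = 41.90° ✓; |VN| = 22.00 ✓; ∠(VN, NP) = 90.01° ✓; |NP| = 6.401 ✗.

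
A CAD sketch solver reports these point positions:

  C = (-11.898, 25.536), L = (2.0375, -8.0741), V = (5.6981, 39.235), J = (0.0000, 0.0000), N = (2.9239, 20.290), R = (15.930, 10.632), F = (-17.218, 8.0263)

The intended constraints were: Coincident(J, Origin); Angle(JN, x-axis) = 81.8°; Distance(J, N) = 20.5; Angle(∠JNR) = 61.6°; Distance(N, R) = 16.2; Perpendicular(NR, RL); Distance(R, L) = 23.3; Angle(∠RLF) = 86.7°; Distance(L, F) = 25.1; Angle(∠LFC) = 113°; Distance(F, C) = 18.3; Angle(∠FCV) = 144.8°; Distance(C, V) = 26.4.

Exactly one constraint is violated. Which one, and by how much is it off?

Distance(C, V) = 26.4 — off by 4.10.

J = (0.00, 0.00) ✓; JN at 81.80° ✓; |JN| = 20.50 ✓; ∠JNR = 61.60° ✓; |NR| = 16.20 ✓; ∠(NR, RL) = 90.00° ✓; |RL| = 23.30 ✓; ∠RLF = 86.70° ✓; |LF| = 25.10 ✓; ∠LFC = 113.0° ✓; |FC| = 18.30 ✓; ∠FCV = 144.8° ✓; |CV| = 22.30 ✗.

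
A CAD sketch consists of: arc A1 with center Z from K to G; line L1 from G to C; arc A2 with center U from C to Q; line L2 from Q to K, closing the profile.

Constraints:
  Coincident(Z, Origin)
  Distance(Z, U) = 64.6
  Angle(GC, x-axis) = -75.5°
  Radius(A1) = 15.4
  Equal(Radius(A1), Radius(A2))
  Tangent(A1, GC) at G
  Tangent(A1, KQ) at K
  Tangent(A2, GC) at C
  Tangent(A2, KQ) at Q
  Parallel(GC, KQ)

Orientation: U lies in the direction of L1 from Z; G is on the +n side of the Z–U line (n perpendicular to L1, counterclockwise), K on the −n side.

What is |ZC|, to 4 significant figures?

66.41

Tangency of A1 to both parallel lines with radius 15.4 puts G and K at Z ± 15.4·n: G = (14.91, 3.856), K = (-14.91, -3.856). Equal radii place C and Q the same way about U: C = U + 15.4·n = (31.08, -58.69), Q = U − 15.4·n = (1.265, -66.40). Then |ZC| = |C − Z| = 66.41.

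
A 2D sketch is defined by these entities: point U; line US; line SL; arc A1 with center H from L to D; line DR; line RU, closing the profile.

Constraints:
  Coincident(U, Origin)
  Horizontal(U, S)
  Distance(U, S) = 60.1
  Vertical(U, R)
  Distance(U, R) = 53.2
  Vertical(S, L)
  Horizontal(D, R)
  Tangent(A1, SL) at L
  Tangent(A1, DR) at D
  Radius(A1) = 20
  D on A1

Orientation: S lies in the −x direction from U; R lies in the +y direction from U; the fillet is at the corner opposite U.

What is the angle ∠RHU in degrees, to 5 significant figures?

66.130°

U is at the origin; US is horizontal with |US| = 60.1 and S on the −x side, so S = (-60.100, 0.0000). U and R share the same x with |UR| = 53.2 and R on the +y side, so R = (0.0000, 53.200). The virtual corner opposite U is at (-60.100, 53.200). A1 meets SL tangentially, so HL is at right angles to SL and A1 meets DR tangentially, so HD is at right angles to DR, with radius 20.0, so the center H sits 20.0 in from both sides at H = (-40.100, 33.200). Then cos ∠RHU = HR·HU / (|HR||HU|), giving 66.130°.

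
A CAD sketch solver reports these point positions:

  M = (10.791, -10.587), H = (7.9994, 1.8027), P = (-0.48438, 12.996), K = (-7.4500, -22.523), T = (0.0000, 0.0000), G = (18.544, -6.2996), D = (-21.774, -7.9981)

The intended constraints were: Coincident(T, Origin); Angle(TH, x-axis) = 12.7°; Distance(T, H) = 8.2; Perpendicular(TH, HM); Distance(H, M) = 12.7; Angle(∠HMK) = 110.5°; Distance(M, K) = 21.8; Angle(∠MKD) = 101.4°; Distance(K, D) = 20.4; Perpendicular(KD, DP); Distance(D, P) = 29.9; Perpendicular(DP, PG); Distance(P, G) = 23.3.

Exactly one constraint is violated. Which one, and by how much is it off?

Distance(P, G) = 23.3 — off by 3.80.

T = (0.00, 0.00) ✓; TH at 12.70° ✓; |TH| = 8.200 ✓; ∠(TH, HM) = 90.00° ✓; |HM| = 12.70 ✓; ∠HMK = 110.5° ✓; |MK| = 21.80 ✓; ∠MKD = 101.4° ✓; |KD| = 20.40 ✓; ∠(KD, DP) = 90.00° ✓; |DP| = 29.90 ✓; ∠(DP, PG) = 90.00° ✓; |PG| = 27.10 ✗.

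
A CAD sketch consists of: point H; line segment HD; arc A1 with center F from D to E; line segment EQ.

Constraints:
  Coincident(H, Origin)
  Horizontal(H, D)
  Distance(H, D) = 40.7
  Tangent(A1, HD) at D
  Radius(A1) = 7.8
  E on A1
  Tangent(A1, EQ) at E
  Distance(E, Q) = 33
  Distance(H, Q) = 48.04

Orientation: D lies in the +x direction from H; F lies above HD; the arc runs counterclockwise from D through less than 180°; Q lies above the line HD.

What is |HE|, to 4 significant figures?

48.63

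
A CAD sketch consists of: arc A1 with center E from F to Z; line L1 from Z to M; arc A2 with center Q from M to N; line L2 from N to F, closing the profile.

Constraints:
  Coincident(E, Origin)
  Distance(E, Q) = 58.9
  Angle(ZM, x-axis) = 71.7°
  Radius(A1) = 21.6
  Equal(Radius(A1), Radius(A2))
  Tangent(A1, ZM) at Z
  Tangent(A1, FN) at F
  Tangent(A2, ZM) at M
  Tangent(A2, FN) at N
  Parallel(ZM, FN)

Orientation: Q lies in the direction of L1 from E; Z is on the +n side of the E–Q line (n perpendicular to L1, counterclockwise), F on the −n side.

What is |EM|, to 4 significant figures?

62.74

The slot axis is L1's direction at 71.7°, so u = (cos 71.7°, sin 71.7°) = (0.3140, 0.9494) and n = (−sin 71.7°, cos 71.7°) = (-0.9494, 0.3140). E is at the origin and Q lies 58.9 along u from E, so Q = 58.9·u = (18.49, 55.92). Tangency of A1 to both parallel lines with radius 21.6 puts Z and F at E ± 21.6·n: Z = (-20.51, 6.782), F = (20.51, -6.782). Equal radii place M and N the same way about Q: M = Q + 21.6·n = (-2.013, 62.70), N = Q − 21.6·n = (39.00, 49.14). Then |EM| = |M − E| = 62.74.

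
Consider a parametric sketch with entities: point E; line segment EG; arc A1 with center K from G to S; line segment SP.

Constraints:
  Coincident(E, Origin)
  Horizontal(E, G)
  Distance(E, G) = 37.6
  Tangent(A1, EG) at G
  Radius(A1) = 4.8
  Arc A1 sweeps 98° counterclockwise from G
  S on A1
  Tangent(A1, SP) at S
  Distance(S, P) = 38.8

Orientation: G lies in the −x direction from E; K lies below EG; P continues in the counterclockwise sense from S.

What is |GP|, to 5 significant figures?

43.895

On A1, G sits at bearing 90° from K; a 98° counterclockwise sweep puts S at bearing 188°, so S = K + 4.8·(cos 188°, sin 188°) = (-42.353, -5.4680). Tangency of A1 to SP means the radius KS is perpendicular to SP, so SP runs along (−sin 188°, cos 188°); with |SP| = 38.8, P = (-36.953, -43.890). Then |GP| = |P − G| = 43.895.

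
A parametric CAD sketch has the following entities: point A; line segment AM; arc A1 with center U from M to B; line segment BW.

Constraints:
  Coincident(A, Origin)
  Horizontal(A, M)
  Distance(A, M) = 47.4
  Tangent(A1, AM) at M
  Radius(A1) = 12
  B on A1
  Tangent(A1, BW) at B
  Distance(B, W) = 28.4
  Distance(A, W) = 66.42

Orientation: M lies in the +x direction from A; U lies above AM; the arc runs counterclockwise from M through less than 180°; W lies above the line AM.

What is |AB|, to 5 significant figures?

60.889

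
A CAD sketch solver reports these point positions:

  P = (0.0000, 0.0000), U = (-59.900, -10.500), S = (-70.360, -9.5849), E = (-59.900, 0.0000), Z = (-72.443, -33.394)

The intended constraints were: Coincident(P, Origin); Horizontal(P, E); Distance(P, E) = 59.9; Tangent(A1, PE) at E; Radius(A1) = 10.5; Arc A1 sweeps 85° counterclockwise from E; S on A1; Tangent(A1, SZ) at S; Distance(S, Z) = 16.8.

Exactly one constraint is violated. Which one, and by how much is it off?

Distance(S, Z) = 16.8 — off by 7.10.

P = (0.00, 0.00) ✓; P.y = 0.00, E.y = 0.00 ✓; |PE| = 59.90 ✓; ∠(UE, EP) = 90.00° ✓; |UE| = 10.50 ✓; bearing(U→S) − bearing(U→E) = 85.00° ✓; |US| = 10.50 ✓; ∠(US, SZ) = 90.00° ✓; |SZ| = 23.90 ✗.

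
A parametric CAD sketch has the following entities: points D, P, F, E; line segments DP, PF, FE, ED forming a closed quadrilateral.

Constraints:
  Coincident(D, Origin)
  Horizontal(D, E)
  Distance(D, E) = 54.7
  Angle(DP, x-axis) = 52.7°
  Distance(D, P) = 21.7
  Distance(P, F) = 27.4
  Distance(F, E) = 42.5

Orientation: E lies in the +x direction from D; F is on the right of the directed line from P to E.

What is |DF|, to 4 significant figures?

16.82

Checks: |PF| = 27.40 ✓; |FE| = 42.50 ✓.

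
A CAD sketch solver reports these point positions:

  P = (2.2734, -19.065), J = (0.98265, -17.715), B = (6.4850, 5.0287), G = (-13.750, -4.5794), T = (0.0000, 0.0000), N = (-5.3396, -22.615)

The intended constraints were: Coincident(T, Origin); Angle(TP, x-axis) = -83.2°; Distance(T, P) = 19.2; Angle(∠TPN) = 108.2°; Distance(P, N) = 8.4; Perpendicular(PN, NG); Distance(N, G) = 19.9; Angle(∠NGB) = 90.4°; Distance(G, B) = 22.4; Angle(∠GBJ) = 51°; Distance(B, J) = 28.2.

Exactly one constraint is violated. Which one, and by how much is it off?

Distance(B, J) = 28.2 — off by 4.80.

T = (0.00, 0.00) ✓; TP at -83.20° ✓; |TP| = 19.20 ✓; ∠TPN = 108.2° ✓; |PN| = 8.400 ✓; ∠(PN, NG) = 90.00° ✓; |NG| = 19.90 ✓; ∠NGB = 90.40° ✓; |GB| = 22.40 ✓; ∠GBJ = 51.00° ✓; |BJ| = 23.40 ✗.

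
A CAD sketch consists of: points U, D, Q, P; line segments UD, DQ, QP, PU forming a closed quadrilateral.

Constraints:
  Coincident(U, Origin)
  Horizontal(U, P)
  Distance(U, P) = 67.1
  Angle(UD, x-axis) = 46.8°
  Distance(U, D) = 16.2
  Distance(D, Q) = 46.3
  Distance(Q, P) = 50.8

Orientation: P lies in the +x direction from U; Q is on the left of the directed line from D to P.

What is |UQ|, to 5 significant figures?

62.498

U is at the origin; U and P share the same y with |UP| = 67.1 and P in +x, so P = (67.1, 0). UD runs at 46.8° with |UD| = 16.2, so D = (11.090, 11.809). Q is determined by |DQ| = 46.3 and |QP| = 50.8 together: it lies at the intersection of circle(D, 46.3) and circle(P, 50.8). With |DP| = 57.242, the foot of the radical line on DP is 24.804 from D and the perpendicular offset is √(46.3² − 24.804²) = 39.095. Taking the left-of-DP solution: Q = (43.426, 44.946).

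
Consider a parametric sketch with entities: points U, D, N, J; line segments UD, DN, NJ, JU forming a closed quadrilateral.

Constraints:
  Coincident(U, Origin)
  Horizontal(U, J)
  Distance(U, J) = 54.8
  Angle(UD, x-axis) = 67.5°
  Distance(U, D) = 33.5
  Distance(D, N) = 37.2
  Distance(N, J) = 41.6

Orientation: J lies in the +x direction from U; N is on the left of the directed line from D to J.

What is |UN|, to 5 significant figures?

63.670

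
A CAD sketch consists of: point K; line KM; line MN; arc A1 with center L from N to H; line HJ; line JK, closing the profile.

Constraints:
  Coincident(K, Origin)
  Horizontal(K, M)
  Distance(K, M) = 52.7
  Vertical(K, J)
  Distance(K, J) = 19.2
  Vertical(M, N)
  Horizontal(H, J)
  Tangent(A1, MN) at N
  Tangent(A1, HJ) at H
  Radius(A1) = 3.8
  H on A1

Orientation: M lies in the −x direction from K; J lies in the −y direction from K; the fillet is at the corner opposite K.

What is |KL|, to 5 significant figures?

51.268

K and J share the same x with |KJ| = 19.2 and J on the −y side, so J = (0.0000, -19.200). The virtual corner opposite K is at (-52.700, -19.200). The tangent condition forces LN to be normal to MN and since A1 is tangent to HJ there, LH ⟂ HJ, with radius 3.8, so the center L sits 3.8 in from both sides at L = (-48.900, -15.400). Then |KL| = |L − K| = 51.268.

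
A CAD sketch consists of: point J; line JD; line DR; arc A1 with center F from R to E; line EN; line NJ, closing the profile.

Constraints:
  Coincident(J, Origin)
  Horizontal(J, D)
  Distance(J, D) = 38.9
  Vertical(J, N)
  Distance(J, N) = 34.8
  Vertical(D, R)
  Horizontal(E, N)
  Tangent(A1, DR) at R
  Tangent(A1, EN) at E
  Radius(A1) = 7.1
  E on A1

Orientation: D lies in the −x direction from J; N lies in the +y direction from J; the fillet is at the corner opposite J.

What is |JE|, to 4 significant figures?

47.14

J is at the origin; J and D share the same y with |JD| = 38.9 and D on the −x side, so D = (-38.90, 0.000). J and N share the same x with |JN| = 34.8 and N on the +y side, so N = (0.000, 34.80). The virtual corner opposite J is at (-38.90, 34.80). The tangent condition forces FR to be normal to DR and since A1 is tangent to EN there, FE ⟂ EN, with radius 7.1, so the center F sits 7.1 in from both sides at F = (-31.80, 27.70). That places the tangent points at R = (-38.90, 27.70) on DR and E = (-31.80, 34.80) on EN. Then |JE| = |E − J| = 47.14.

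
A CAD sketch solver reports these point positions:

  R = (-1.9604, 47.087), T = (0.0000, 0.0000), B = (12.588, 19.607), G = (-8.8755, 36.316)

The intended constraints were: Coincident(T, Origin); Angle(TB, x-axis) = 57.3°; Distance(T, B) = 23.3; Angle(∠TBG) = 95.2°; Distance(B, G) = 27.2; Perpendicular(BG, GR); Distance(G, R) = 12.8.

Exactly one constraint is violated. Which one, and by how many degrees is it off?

Perpendicular(BG, GR) — off by 5.20°.

T = (0.00, 0.00) ✓; TB at 57.30° ✓; |TB| = 23.30 ✓; ∠TBG = 95.20° ✓; |BG| = 27.20 ✓; ∠(BG, GR) = 84.80° ✗; |GR| = 12.80 ✓.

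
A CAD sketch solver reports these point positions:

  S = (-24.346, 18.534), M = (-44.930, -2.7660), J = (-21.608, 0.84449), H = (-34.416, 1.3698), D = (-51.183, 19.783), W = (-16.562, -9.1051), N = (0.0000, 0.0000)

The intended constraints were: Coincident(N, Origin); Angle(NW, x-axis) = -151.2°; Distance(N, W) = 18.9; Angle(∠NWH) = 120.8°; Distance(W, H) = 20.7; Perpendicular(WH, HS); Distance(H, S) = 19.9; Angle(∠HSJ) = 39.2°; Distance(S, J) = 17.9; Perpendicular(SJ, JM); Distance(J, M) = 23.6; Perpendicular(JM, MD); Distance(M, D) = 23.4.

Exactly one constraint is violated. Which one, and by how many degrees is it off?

Perpendicular(JM, MD) — off by 6.70°.

N = (0.00, 0.00) ✓; NW at -151.2° ✓; |NW| = 18.90 ✓; ∠NWH = 120.8° ✓; |WH| = 20.70 ✓; ∠(WH, HS) = 90.00° ✓; |HS| = 19.90 ✓; ∠HSJ = 39.20° ✓; |SJ| = 17.90 ✓; ∠(SJ, JM) = 90.00° ✓; |JM| = 23.60 ✓; ∠(JM, MD) = 83.30° ✗; |MD| = 23.40 ✓.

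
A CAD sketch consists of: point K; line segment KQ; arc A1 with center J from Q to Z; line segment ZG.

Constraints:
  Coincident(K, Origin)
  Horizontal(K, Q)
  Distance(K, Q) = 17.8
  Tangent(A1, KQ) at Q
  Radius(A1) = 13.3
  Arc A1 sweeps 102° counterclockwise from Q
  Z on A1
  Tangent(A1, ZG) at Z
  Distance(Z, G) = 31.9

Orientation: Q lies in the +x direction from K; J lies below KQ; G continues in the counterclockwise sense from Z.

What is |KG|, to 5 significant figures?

48.629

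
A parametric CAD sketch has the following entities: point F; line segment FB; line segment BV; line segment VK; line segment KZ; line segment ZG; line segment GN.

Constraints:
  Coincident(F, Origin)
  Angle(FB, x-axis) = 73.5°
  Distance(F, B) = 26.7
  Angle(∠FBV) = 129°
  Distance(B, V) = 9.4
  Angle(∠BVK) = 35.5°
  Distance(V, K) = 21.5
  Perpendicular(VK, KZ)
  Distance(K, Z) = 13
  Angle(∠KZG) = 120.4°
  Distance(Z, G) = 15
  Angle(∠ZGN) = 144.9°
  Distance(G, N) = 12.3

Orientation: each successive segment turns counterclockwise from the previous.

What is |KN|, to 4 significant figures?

31.91

F is at the origin; FB runs at 73.5° with length 26.7, so B = (7.583, 25.60). ∠FBV = 129.0° gives BV at 124.5° from the x-axis; with |BV| = 9.4, V = (2.259, 33.35). ∠BVK = 35.5° gives VK at -91.00° from the x-axis; with |VK| = 21.5, K = (1.884, 11.85). The perpendicularity gives KZ at right angles to VK, so KZ runs at -1.000°; with |KZ| = 13.0, Z = (14.88, 11.62). ∠KZG = 120.4° gives ZG at 58.60° from the x-axis; with |ZG| = 15.0, G = (22.70, 24.43). ∠ZGN = 144.9° gives GN at 93.70° from the x-axis; with |GN| = 12.3, N = (21.90, 36.70). Then |KN| = |N − K| = 31.91.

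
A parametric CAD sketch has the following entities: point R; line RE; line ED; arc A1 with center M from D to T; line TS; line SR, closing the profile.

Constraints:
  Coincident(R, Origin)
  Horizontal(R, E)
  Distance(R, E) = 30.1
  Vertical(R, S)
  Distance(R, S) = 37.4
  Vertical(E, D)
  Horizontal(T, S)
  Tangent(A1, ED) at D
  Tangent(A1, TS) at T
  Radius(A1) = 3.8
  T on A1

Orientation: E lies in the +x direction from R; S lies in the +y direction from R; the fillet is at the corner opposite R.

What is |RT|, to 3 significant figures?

45.7

R is at the origin; R and E share the same y with |RE| = 30.1 and E on the +x side, so E = (30.1, 0.00). R and S share the same x with |RS| = 37.4 and S on the +y side, so S = (0.00, 37.4). The virtual corner opposite R is at (30.1, 37.4). The tangent condition forces MD to be normal to ED and since A1 is tangent to TS there, MT ⟂ TS, with radius 3.8, so the center M sits 3.8 in from both sides at M = (26.3, 33.6). That places the tangent points at D = (30.1, 33.6) on ED and T = (26.3, 37.4) on TS. Then |RT| = |T − R| = 45.7.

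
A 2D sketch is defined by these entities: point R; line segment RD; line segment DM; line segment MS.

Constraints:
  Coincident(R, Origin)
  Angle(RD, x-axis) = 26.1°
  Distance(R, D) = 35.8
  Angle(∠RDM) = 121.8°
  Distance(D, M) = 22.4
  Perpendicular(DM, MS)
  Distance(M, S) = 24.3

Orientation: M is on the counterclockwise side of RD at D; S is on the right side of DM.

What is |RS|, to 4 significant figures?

68.54

R is at the origin; RD runs at 26.1° with length 35.8, so D = 35.8·(cos 26.1°, sin 26.1°) = (32.15, 15.75). ∠RDM = 121.8°, so DM runs at 26.1° + (180° − 121.8°) = 84.30° from the x-axis; with |DM| = 22.4, M = D + 22.4·(cos 84.30°, sin 84.30°) = (34.37, 38.04). DM ⟂ MS; with |MS| = 24.3 on the right of DM, S = M + 24.3·(0.9951, -0.09932) = (58.55, 35.63). Then |RS| = |S − R| = 68.54.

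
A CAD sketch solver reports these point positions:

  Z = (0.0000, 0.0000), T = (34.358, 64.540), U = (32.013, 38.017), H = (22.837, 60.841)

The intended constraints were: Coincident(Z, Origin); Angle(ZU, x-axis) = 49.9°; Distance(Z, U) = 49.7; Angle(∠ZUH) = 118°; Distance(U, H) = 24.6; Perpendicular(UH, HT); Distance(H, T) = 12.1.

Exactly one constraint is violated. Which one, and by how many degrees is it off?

Perpendicular(UH, HT) — off by 4.10°.

Z = (0.00, 0.00) ✓; ZU at 49.90° ✓; |ZU| = 49.70 ✓; ∠ZUH = 118.0° ✓; |UH| = 24.60 ✓; ∠(UH, HT) = 94.10° ✗; |HT| = 12.10 ✓.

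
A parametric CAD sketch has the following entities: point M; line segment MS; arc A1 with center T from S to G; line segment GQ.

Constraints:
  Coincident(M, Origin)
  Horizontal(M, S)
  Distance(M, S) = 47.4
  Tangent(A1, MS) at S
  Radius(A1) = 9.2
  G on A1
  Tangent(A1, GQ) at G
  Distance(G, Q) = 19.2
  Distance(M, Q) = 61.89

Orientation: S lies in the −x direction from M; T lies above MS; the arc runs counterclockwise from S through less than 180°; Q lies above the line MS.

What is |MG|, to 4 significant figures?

43.83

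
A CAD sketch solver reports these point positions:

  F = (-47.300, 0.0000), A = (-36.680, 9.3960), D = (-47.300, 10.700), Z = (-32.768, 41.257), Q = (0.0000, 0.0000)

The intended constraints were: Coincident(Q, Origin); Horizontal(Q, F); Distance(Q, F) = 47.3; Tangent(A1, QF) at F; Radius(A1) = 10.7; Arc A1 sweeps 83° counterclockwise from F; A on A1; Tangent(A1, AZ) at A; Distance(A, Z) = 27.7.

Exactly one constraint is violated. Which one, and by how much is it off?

Distance(A, Z) = 27.7 — off by 4.40.

Q = (0.00, 0.00) ✓; Q.y = 0.00, F.y = 0.00 ✓; |QF| = 47.30 ✓; ∠(DF, FQ) = 90.00° ✓; |DF| = 10.70 ✓; bearing(D→A) − bearing(D→F) = 83.00° ✓; |DA| = 10.70 ✓; ∠(DA, AZ) = 90.00° ✓; |AZ| = 32.10 ✗.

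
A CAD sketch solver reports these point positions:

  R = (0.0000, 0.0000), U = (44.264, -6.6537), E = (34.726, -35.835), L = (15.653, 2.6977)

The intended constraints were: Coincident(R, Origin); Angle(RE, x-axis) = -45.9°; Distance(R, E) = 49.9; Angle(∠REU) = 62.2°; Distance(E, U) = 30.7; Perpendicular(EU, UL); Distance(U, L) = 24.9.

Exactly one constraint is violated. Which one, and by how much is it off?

Distance(U, L) = 24.9 — off by 5.20.

R = (0.00, 0.00) ✓; RE at -45.90° ✓; |RE| = 49.90 ✓; ∠REU = 62.20° ✓; |EU| = 30.70 ✓; ∠(EU, UL) = 90.00° ✓; |UL| = 30.10 ✗.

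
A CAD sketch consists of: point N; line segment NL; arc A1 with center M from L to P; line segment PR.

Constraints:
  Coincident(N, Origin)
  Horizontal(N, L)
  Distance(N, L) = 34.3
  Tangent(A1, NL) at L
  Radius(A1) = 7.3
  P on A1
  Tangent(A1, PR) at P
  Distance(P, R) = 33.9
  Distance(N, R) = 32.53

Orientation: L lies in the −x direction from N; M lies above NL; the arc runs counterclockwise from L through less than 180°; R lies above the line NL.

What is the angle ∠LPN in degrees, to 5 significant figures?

145.69°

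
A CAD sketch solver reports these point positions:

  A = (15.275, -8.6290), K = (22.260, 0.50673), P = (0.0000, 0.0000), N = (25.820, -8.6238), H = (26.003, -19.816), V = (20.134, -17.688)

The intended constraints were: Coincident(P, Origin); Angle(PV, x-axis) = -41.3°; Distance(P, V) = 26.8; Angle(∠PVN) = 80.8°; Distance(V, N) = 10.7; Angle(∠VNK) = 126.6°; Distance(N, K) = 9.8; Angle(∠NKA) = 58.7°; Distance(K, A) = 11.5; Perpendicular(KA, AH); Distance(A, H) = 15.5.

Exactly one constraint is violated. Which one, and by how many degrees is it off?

Perpendicular(KA, AH) — off by 8.80°.

P = (0.00, 0.00) ✓; PV at -41.30° ✓; |PV| = 26.80 ✓; ∠PVN = 80.80° ✓; |VN| = 10.70 ✓; ∠VNK = 126.6° ✓; |NK| = 9.800 ✓; ∠NKA = 58.70° ✓; |KA| = 11.50 ✓; ∠(KA, AH) = 81.20° ✗; |AH| = 15.50 ✓.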